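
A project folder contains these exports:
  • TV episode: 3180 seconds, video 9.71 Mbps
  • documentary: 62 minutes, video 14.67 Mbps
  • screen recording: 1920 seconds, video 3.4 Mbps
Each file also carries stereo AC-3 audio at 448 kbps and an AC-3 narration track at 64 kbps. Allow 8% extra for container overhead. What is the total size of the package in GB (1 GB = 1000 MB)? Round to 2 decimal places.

Audio total: 448 + 64 = 512 kbps = 0.512 Mbps.
TV episode: 10.222 Mbps × 3180 s × 1.08 = 35106.4 Mb
documentary: 15.182 Mbps × 3720 s × 1.08 = 60995.2 Mb
screen recording: 3.912 Mbps × 1920 s × 1.08 = 8111.9 Mb
Total: 104213.6 Mb = 13026.7 MB.
= 13.03 GB.

13.03 GB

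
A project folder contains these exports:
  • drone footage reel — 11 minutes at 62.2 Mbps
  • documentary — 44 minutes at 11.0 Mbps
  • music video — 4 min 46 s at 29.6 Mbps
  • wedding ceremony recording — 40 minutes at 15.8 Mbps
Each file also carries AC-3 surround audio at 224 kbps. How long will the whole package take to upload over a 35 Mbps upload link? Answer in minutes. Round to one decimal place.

Audio: 224 kbps = 0.224 Mbps.
drone footage reel: 62.424 Mbps × 660 s = 41199.8 Mb
documentary: 11.224 Mbps × 2640 s = 29631.4 Mb
music video: 29.824 Mbps × 286 s = 8529.7 Mb
wedding ceremony recording: 16.024 Mbps × 2400 s = 38457.6 Mb
Total: 117818.5 Mb = 14727.3 MB.
At 35 Mbps: 117818.5 / 35 = 3366 s ≈ 56.1 minutes.

56.1 minutes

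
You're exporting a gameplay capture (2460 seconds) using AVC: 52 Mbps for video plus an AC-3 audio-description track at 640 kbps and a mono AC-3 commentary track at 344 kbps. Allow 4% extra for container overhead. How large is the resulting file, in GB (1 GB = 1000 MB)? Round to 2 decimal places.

16.94 GB

Audio total: 640 + 344 = 984 kbps = 0.984 Mbps.
Total bitrate: 52 + 0.984 = 52.984 Mbps.
Stream data: 52.984 Mbps × 2460 s = 130340.6 Mb.
With 4% container overhead: ×1.04.
135,554 Mb ÷ 8 = 16,944 MB → 16.94 GB.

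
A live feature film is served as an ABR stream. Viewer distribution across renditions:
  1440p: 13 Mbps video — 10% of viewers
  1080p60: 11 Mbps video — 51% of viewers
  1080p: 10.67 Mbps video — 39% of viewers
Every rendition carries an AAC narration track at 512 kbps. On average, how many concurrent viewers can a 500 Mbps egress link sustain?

Audio: 512 kbps = 0.512 Mbps.
Average per-viewer bitrate: 0.10×13.512 + 0.51×11.512 + 0.39×11.182 = 11.583 Mbps.
500 Mbps = 500.0 Mbps; 500.0 / 11.583 = 43.17 → 43.

43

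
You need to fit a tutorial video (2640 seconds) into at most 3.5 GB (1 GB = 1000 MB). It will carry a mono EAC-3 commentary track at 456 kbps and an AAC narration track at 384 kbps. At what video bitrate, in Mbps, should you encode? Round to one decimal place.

9.8 Mbps

Budget: 3.5 GB = 28000.0 Mb.
Total bitrate budget: 28000.0 Mb / 2640 s = 10.606 Mbps.
Audio total: 456 + 384 = 840 kbps = 0.840 Mbps.
Video: 10.606 − 0.840 = 9.766 Mbps.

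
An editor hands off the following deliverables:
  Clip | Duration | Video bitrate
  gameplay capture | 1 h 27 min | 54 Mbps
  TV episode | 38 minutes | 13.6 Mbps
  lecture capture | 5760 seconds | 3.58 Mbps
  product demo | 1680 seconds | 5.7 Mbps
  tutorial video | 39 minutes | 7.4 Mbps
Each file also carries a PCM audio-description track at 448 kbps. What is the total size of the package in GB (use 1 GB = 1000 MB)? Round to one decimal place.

Audio: 448 kbps = 0.448 Mbps.
gameplay capture: 54.448 Mbps × 5220 s = 284218.6 Mb
TV episode: 14.048 Mbps × 2280 s = 32029.4 Mb
lecture capture: 4.028 Mbps × 5760 s = 23201.3 Mb
product demo: 6.148 Mbps × 1680 s = 10328.6 Mb
tutorial video: 7.848 Mbps × 2340 s = 18364.3 Mb
Total: 368142.2 Mb = 46017.8 MB.
= 46.02 GB.

46.0 GB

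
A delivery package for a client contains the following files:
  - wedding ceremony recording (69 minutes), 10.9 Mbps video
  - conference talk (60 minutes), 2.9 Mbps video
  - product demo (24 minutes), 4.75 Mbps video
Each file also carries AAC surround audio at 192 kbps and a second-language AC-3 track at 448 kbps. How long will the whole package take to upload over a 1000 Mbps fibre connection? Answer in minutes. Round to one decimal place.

Audio total: 192 + 448 = 640 kbps = 0.640 Mbps.
wedding ceremony recording: 11.540 Mbps × 4140 s = 47775.6 Mb
conference talk: 3.540 Mbps × 3600 s = 12744.0 Mb
product demo: 5.390 Mbps × 1440 s = 7761.6 Mb
Total: 68281.2 Mb = 8535.1 MB.
At 1000 Mbps: 68281.2 / 1000 = 68 s ≈ 1.14 minutes.

1.1 minutes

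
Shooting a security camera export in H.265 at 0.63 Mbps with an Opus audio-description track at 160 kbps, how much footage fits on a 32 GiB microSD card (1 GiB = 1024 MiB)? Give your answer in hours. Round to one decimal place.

96.7 hours

Audio: 160 kbps = 0.160 Mbps.
Total bitrate: 0.63 + 0.160 = 0.790 Mbps.
Capacity: 32 GiB = 274,878 Mb.
Recording time: 274,878 / 0.790 = 347,947 s ≈ 96.7 hours.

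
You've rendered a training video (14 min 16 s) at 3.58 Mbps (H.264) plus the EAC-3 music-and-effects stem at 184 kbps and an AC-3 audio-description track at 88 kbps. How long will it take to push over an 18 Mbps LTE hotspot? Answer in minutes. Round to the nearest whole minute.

14 min 16 s = 856 s
Audio total: 184 + 88 = 272 kbps = 0.272 Mbps.
Total bitrate: 3.852 Mbps.
File: 3.852 Mbps × 856 s = 3297.3 Mb.
At 18 Mbps: 3297.3 / 18 = 183.2 s ≈ 3.05 minutes.

3 minutes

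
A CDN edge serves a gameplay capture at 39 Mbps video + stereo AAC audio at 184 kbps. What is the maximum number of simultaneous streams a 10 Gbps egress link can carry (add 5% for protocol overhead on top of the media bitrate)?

243

Audio: 184 kbps = 0.184 Mbps.
Per-viewer media rate: 39.184 Mbps.
On the wire with 5% overhead: 41.143 Mbps.
10 Gbps = 10,000 Mbps; 10,000 / 41.143 = 243.05 → 243 viewers.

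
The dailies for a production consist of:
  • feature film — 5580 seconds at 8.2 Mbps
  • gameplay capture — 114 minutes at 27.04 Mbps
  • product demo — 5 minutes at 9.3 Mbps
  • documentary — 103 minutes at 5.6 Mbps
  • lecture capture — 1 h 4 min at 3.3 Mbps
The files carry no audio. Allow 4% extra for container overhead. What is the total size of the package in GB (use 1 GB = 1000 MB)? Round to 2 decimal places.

36.50 GB

feature film: 8.200 Mbps × 5580 s × 1.04 = 47586.2 Mb
gameplay capture: 27.040 Mbps × 6840 s × 1.04 = 192351.7 Mb
product demo: 9.300 Mbps × 300 s × 1.04 = 2901.6 Mb
documentary: 5.600 Mbps × 6180 s × 1.04 = 35992.3 Mb
lecture capture: 3.300 Mbps × 3840 s × 1.04 = 13178.9 Mb
Total: 292010.8 Mb = 36501.3 MB.
= 36.50 GB.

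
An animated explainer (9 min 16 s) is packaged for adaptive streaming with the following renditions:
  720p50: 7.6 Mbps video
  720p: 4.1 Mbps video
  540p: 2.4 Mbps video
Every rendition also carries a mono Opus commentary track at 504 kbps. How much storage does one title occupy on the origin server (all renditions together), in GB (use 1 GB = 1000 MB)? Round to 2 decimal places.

1.09 GB

9 min 16 s = 556 s
Audio: 504 kbps = 0.504 Mbps.
Sum of rendition bitrates: (7.6+0.504) + (4.1+0.504) + (2.4+0.504) = 15.612 Mbps.
× 556 s = 8,680 Mb = 1,085 MB = 1.085 GB.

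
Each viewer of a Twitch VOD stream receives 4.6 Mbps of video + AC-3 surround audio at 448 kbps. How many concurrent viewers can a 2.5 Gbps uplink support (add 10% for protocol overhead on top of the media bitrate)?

450

Audio: 448 kbps = 0.448 Mbps.
Per-viewer media rate: 5.048 Mbps.
On the wire with 10% overhead: 5.553 Mbps.
2.5 Gbps = 2,500 Mbps; 2,500 / 5.553 = 450.22 → 450 viewers.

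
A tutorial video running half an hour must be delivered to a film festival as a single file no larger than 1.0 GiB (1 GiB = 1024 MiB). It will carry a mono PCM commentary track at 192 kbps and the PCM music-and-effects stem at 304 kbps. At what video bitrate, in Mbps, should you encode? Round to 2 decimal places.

4.28 Mbps

Budget: 1.0 GiB = 8589.9 Mb.
30 min = 1800 s
Total bitrate budget: 8589.9 Mb / 1800 s = 4.772 Mbps.
Audio total: 192 + 304 = 496 kbps = 0.496 Mbps.
Video: 4.772 − 0.496 = 4.276 Mbps.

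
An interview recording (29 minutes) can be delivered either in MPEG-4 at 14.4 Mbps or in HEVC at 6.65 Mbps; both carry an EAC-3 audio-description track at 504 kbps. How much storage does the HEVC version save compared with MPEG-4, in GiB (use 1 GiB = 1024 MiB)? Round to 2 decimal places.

29 min = 1740 s
Audio: 504 kbps = 0.504 Mbps.
MPEG-4: 14.904 Mbps × 1740 s = 25933.0 Mb = 3.019 GiB.
HEVC: 7.154 Mbps × 1740 s = 12448.0 Mb = 1.449 GiB.
Saving: 3.019 − 1.449 = 1.570 GiB.

1.57 GiB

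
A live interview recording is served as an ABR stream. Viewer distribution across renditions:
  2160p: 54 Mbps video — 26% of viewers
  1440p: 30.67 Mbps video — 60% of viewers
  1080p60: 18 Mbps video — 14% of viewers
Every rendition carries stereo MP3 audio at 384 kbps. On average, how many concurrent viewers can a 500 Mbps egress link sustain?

14

Audio: 384 kbps = 0.384 Mbps.
Average per-viewer bitrate: 0.26×54.384 + 0.60×31.054 + 0.14×18.384 = 35.346 Mbps.
500 Mbps = 500.0 Mbps; 500.0 / 35.346 = 14.15 → 14.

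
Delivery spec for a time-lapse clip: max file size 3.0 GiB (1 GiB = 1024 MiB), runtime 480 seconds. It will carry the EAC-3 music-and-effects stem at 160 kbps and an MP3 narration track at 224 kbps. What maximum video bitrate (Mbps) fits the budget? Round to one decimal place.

Budget: 3.0 GiB = 25769.8 Mb.
Total bitrate budget: 25769.8 Mb / 480 s = 53.687 Mbps.
Audio total: 160 + 224 = 384 kbps = 0.384 Mbps.
Video: 53.687 − 0.384 = 53.303 Mbps.

53.3 Mbps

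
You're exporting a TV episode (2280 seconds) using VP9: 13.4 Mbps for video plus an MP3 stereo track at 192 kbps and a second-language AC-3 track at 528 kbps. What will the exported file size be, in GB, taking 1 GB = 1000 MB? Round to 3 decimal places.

Audio total: 192 + 528 = 720 kbps = 0.720 Mbps.
Total bitrate: 13.4 + 0.720 = 14.120 Mbps.
Stream data: 14.120 Mbps × 2280 s = 32193.6 Mb.
32,194 Mb ÷ 8 = 4,024 MB → 4.024 GB.

4.024 GB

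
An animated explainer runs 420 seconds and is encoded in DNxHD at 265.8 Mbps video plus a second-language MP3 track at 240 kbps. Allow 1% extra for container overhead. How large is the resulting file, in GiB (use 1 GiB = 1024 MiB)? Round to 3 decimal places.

Audio: 240 kbps = 0.240 Mbps.
Total bitrate: 265.8 + 0.240 = 266.040 Mbps.
Stream data: 266.040 Mbps × 420 s = 111736.8 Mb.
With 1% container overhead: ×1.01.
112,854 Mb = 14,106,771,000 bytes ÷ 1,073,741,824 = 13.14 GiB.

13.138 GiB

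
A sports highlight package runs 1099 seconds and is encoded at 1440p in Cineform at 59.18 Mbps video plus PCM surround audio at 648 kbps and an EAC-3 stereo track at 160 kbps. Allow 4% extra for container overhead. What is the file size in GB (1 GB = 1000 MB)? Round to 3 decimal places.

Audio total: 648 + 160 = 808 kbps = 0.808 Mbps.
Total bitrate: 59.18 + 0.808 = 59.988 Mbps.
Stream data: 59.988 Mbps × 1099 s = 65926.8 Mb.
With 4% container overhead: ×1.04.
68,564 Mb ÷ 8 = 8,570 MB → 8.570 GB.

8.570 GB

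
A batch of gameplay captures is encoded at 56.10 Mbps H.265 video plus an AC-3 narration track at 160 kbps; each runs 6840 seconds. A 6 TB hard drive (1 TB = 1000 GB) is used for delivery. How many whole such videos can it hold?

124

Audio: 160 kbps = 0.160 Mbps.
Total bitrate: 56.260 Mbps.
Per item: 56.260 Mbps × 6840 s = 384,818 Mb = 48,102 MB.
Capacity: 6 TB = 48,000,000 Mb; 124.73 items → 124 complete.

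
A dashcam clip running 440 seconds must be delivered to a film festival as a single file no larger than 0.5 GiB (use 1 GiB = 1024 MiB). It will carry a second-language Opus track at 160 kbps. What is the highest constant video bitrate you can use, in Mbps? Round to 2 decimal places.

9.60 Mbps

Budget: 0.5 GiB = 4295.0 Mb.
Total bitrate budget: 4295.0 Mb / 440 s = 9.761 Mbps.
Audio: 160 kbps = 0.160 Mbps.
Video: 9.761 − 0.160 = 9.601 Mbps.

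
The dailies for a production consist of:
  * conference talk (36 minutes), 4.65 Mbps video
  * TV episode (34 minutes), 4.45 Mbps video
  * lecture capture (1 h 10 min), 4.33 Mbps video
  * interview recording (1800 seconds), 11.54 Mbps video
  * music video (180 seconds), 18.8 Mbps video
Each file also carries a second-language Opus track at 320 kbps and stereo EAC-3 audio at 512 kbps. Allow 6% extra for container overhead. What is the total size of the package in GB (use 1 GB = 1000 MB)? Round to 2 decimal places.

Audio total: 320 + 512 = 832 kbps = 0.832 Mbps.
conference talk: 5.482 Mbps × 2160 s × 1.06 = 12551.6 Mb
TV episode: 5.282 Mbps × 2040 s × 1.06 = 11421.8 Mb
lecture capture: 5.162 Mbps × 4200 s × 1.06 = 22981.2 Mb
interview recording: 12.372 Mbps × 1800 s × 1.06 = 23605.8 Mb
music video: 19.632 Mbps × 180 s × 1.06 = 3745.8 Mb
Total: 74306.2 Mb = 9288.3 MB.
= 9.288 GB.

9.29 GB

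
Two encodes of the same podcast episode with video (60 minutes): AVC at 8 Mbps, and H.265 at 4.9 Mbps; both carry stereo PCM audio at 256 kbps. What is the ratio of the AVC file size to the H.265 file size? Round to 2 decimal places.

1.60

60 min = 3600 s
Audio: 256 kbps = 0.256 Mbps.
AVC: 8.256 Mbps × 3600 s = 29721.6 Mb = 3.715 GB.
H.265: 5.156 Mbps × 3600 s = 18561.6 Mb = 2.320 GB.
Ratio: 3.715 / 2.320 = 1.601.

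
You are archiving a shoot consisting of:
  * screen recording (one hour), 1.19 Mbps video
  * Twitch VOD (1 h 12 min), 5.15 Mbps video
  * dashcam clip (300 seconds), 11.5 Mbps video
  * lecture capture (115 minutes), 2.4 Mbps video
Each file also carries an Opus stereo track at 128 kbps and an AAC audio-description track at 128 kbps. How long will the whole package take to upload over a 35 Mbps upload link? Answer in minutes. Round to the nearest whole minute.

24 minutes

Audio total: 128 + 128 = 256 kbps = 0.256 Mbps.
screen recording: 1.446 Mbps × 3600 s = 5205.6 Mb
Twitch VOD: 5.406 Mbps × 4320 s = 23353.9 Mb
dashcam clip: 11.756 Mbps × 300 s = 3526.8 Mb
lecture capture: 2.656 Mbps × 6900 s = 18326.4 Mb
Total: 50412.7 Mb = 6301.6 MB.
At 35 Mbps: 50412.7 / 35 = 1440 s ≈ 24 minutes.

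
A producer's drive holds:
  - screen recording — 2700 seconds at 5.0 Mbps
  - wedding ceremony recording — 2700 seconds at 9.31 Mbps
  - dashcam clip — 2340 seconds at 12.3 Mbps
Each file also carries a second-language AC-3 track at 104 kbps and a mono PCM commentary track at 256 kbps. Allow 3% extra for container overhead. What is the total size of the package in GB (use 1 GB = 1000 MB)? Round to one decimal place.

9.0 GB

Audio total: 104 + 256 = 360 kbps = 0.360 Mbps.
screen recording: 5.360 Mbps × 2700 s × 1.03 = 14906.2 Mb
wedding ceremony recording: 9.670 Mbps × 2700 s × 1.03 = 26892.3 Mb
dashcam clip: 12.660 Mbps × 2340 s × 1.03 = 30513.1 Mb
Total: 72311.6 Mb = 9038.9 MB.
= 9.039 GB.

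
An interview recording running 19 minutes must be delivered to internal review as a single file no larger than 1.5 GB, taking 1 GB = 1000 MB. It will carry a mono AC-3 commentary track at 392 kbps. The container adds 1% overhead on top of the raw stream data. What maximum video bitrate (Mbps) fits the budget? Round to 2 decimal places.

Budget: 1.5 GB = 12000.0 Mb.
Stream payload after overhead: 12000.0 / 1.01 = 11881.2 Mb.
19 min = 1140 s
Total bitrate budget: 11881.2 Mb / 1140 s = 10.422 Mbps.
Audio: 392 kbps = 0.392 Mbps.
Video: 10.422 − 0.392 = 10.030 Mbps.

10.03 Mbps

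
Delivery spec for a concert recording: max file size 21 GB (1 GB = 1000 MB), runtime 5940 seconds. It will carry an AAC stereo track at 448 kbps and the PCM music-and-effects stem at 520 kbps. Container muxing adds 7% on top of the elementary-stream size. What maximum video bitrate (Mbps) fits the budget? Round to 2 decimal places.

Budget: 21 GB = 168000.0 Mb.
Stream payload after overhead: 168000.0 / 1.07 = 157009.3 Mb.
Total bitrate budget: 157009.3 Mb / 5940 s = 26.433 Mbps.
Audio total: 448 + 520 = 968 kbps = 0.968 Mbps.
Video: 26.433 − 0.968 = 25.465 Mbps.

25.46 Mbps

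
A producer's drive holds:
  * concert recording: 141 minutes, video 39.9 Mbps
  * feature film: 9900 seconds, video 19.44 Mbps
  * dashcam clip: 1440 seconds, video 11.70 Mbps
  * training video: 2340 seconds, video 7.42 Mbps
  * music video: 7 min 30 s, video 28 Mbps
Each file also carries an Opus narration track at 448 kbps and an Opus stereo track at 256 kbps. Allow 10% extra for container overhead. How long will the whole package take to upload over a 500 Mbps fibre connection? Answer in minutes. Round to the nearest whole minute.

Audio total: 448 + 256 = 704 kbps = 0.704 Mbps.
concert recording: 40.604 Mbps × 8460 s × 1.10 = 377860.8 Mb
feature film: 20.144 Mbps × 9900 s × 1.10 = 219368.2 Mb
dashcam clip: 12.404 Mbps × 1440 s × 1.10 = 19647.9 Mb
training video: 8.124 Mbps × 2340 s × 1.10 = 20911.2 Mb
music video: 28.704 Mbps × 450 s × 1.10 = 14208.5 Mb
Total: 651996.6 Mb = 81499.6 MB.
At 500 Mbps: 651996.6 / 500 = 1304 s ≈ 21.7 minutes.

22 minutes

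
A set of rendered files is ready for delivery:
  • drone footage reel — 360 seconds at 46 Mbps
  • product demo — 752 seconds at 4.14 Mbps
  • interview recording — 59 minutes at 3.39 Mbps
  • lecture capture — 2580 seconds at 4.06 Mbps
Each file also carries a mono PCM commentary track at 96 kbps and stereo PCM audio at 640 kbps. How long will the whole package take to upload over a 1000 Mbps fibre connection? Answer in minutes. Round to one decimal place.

0.8 minutes

Audio total: 96 + 640 = 736 kbps = 0.736 Mbps.
drone footage reel: 46.736 Mbps × 360 s = 16825.0 Mb
product demo: 4.876 Mbps × 752 s = 3666.8 Mb
interview recording: 4.126 Mbps × 3540 s = 14606.0 Mb
lecture capture: 4.796 Mbps × 2580 s = 12373.7 Mb
Total: 47471.4 Mb = 5933.9 MB.
At 1000 Mbps: 47471.4 / 1000 = 47 s ≈ 0.791 minutes.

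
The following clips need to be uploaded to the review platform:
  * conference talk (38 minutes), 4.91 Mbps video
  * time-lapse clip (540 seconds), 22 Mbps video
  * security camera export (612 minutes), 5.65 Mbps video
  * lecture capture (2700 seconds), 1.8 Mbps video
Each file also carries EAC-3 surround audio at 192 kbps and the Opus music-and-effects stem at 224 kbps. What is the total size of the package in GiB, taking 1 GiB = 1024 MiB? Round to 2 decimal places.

Audio total: 192 + 224 = 416 kbps = 0.416 Mbps.
conference talk: 5.326 Mbps × 2280 s = 12143.3 Mb
time-lapse clip: 22.416 Mbps × 540 s = 12104.6 Mb
security camera export: 6.066 Mbps × 36720 s = 222743.5 Mb
lecture capture: 2.216 Mbps × 2700 s = 5983.2 Mb
Total: 252974.6 Mb = 31621.8 MB.
= 29.45 GiB.

29.45 GiB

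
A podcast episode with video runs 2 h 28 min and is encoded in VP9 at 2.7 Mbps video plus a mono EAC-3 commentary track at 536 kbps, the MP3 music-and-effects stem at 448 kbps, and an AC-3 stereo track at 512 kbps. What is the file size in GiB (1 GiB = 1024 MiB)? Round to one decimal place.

4.3 GiB

2 h 28 min = 148 min = 8880 s
Audio total: 536 + 448 + 512 = 1496 kbps = 1.496 Mbps.
Total bitrate: 2.7 + 1.496 = 4.196 Mbps.
Stream data: 4.196 Mbps × 8880 s = 37260.5 Mb.
37,260 Mb = 4,657,560,000 bytes ÷ 1,073,741,824 = 4.338 GiB.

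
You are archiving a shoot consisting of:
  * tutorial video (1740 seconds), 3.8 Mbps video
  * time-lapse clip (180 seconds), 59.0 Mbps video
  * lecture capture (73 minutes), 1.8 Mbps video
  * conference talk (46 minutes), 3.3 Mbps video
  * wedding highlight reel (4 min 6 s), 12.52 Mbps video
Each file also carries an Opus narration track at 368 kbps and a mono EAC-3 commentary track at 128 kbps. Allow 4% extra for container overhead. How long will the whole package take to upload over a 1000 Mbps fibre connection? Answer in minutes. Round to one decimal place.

0.7 minutes

Audio total: 368 + 128 = 496 kbps = 0.496 Mbps.
tutorial video: 4.296 Mbps × 1740 s × 1.04 = 7774.0 Mb
time-lapse clip: 59.496 Mbps × 180 s × 1.04 = 11137.7 Mb
lecture capture: 2.296 Mbps × 4380 s × 1.04 = 10458.7 Mb
conference talk: 3.796 Mbps × 2760 s × 1.04 = 10896.0 Mb
wedding highlight reel: 13.016 Mbps × 246 s × 1.04 = 3330.0 Mb
Total: 43596.5 Mb = 5449.6 MB.
At 1000 Mbps: 43596.5 / 1000 = 44 s ≈ 0.727 minutes.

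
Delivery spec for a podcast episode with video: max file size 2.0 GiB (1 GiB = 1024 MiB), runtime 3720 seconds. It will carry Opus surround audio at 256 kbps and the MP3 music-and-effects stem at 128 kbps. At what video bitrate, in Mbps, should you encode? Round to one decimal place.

4.2 Mbps

Budget: 2.0 GiB = 17179.9 Mb.
Total bitrate budget: 17179.9 Mb / 3720 s = 4.618 Mbps.
Audio total: 256 + 128 = 384 kbps = 0.384 Mbps.
Video: 4.618 − 0.384 = 4.234 Mbps.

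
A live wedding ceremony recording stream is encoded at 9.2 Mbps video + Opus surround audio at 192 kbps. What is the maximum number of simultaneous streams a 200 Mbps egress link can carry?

Audio: 192 kbps = 0.192 Mbps.
Per-viewer media rate: 9.392 Mbps.
200 Mbps = 200.0 Mbps; 200.0 / 9.392 = 21.29 → 21 viewers.

21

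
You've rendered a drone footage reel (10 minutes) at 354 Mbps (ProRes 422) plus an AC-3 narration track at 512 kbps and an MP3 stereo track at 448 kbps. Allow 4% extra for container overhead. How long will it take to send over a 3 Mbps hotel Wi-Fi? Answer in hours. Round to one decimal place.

20.5 hours

10 min = 600 s
Audio total: 512 + 448 = 960 kbps = 0.960 Mbps.
Total bitrate: 354.960 Mbps.
File: 354.960 Mbps × 600 s = 212976.0 Mb.
With 4% container overhead: ×1.04. → 221495.0 Mb.
At 3 Mbps: 221495.0 / 3 = 73831.7 s ≈ 20.5 hours.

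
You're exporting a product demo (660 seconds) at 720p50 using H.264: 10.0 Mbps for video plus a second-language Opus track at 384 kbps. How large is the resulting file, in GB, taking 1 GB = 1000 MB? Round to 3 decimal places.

0.857 GB

Audio: 384 kbps = 0.384 Mbps.
Total bitrate: 10.0 + 0.384 = 10.384 Mbps.
Stream data: 10.384 Mbps × 660 s = 6853.4 Mb.
6,853 Mb ÷ 8 = 856.7 MB → 0.8567 GB.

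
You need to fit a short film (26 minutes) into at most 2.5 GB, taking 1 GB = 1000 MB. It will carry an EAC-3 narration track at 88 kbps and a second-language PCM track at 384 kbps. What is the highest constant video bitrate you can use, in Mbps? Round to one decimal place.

12.3 Mbps

Budget: 2.5 GB = 20000.0 Mb.
26 min = 1560 s
Total bitrate budget: 20000.0 Mb / 1560 s = 12.821 Mbps.
Audio total: 88 + 384 = 472 kbps = 0.472 Mbps.
Video: 12.821 − 0.472 = 12.349 Mbps.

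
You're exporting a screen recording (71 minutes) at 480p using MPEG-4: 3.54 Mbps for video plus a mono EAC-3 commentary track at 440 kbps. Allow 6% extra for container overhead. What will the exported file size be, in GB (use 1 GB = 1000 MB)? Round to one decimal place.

2.2 GB

71 min = 4260 s
Audio: 440 kbps = 0.440 Mbps.
Total bitrate: 3.54 + 0.440 = 3.980 Mbps.
Stream data: 3.980 Mbps × 4260 s = 16954.8 Mb.
With 6% container overhead: ×1.06.
17,972 Mb ÷ 8 = 2,247 MB → 2.247 GB.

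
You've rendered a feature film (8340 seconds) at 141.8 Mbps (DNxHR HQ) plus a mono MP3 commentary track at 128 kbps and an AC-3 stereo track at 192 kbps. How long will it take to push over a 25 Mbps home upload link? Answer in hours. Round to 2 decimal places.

Audio total: 128 + 192 = 320 kbps = 0.320 Mbps.
Total bitrate: 142.120 Mbps.
File: 142.120 Mbps × 8340 s = 1185280.8 Mb.
At 25 Mbps: 1185280.8 / 25 = 47411.2 s ≈ 13.2 hours.

13.17 hours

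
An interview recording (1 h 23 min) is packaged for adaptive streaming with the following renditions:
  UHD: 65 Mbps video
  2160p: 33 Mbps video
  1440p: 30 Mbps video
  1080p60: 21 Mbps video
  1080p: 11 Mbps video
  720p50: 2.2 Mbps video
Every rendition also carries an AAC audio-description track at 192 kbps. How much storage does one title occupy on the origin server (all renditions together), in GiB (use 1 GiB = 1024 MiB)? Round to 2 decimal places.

94.70 GiB

1 h 23 min = 83 min = 4980 s
Audio: 192 kbps = 0.192 Mbps.
Sum of rendition bitrates: (65+0.192) + (33+0.192) + (30+0.192) + (21+0.192) + (11+0.192) + (2.2+0.192) = 163.352 Mbps.
× 4980 s = 813,493 Mb = 101,687 MB = 94.70 GiB.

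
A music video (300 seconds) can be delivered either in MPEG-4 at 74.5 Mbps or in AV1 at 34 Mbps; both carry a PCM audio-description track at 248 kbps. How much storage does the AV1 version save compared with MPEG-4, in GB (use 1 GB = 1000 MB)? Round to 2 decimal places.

Audio: 248 kbps = 0.248 Mbps.
MPEG-4: 74.748 Mbps × 300 s = 22424.4 Mb = 2.803 GB.
AV1: 34.248 Mbps × 300 s = 10274.4 Mb = 1.284 GB.
Saving: 2.803 − 1.284 = 1.519 GB.

1.52 GB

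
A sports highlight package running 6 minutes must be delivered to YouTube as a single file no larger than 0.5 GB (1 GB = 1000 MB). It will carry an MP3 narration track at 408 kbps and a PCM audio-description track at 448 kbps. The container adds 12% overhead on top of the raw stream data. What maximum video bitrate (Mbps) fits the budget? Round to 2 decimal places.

Budget: 0.5 GB = 4000.0 Mb.
Stream payload after overhead: 4000.0 / 1.12 = 3571.4 Mb.
6 min = 360 s
Total bitrate budget: 3571.4 Mb / 360 s = 9.921 Mbps.
Audio total: 408 + 448 = 856 kbps = 0.856 Mbps.
Video: 9.921 − 0.856 = 9.065 Mbps.

9.06 Mbps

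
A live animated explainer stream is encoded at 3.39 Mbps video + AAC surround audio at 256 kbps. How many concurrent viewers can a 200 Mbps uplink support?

54

Audio: 256 kbps = 0.256 Mbps.
Per-viewer media rate: 3.646 Mbps.
200 Mbps = 200.0 Mbps; 200.0 / 3.646 = 54.85 → 54 viewers.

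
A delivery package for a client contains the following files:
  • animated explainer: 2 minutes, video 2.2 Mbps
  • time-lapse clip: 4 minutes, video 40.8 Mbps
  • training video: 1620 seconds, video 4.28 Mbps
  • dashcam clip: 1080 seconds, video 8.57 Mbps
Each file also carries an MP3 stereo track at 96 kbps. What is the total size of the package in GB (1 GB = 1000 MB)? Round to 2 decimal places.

3.32 GB

Audio: 96 kbps = 0.096 Mbps.
animated explainer: 2.296 Mbps × 120 s = 275.5 Mb
time-lapse clip: 40.896 Mbps × 240 s = 9815.0 Mb
training video: 4.376 Mbps × 1620 s = 7089.1 Mb
dashcam clip: 8.666 Mbps × 1080 s = 9359.3 Mb
Total: 26539.0 Mb = 3317.4 MB.
= 3.317 GB.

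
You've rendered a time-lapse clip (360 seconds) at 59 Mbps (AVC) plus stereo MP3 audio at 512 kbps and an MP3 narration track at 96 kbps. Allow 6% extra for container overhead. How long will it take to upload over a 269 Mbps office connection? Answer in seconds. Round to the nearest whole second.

Audio total: 512 + 96 = 608 kbps = 0.608 Mbps.
Total bitrate: 59.608 Mbps.
File: 59.608 Mbps × 360 s = 21458.9 Mb.
With 6% container overhead: ×1.06. → 22746.4 Mb.
At 269 Mbps: 22746.4 / 269 = 84.6 s ≈ 84.6 seconds.

85 seconds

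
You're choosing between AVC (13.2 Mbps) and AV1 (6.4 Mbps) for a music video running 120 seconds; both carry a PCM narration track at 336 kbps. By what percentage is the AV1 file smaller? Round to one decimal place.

50.2%

Audio: 336 kbps = 0.336 Mbps.
AVC: 13.536 Mbps × 120 s = 1624.3 Mb = 203.040 MB.
AV1: 6.736 Mbps × 120 s = 808.3 Mb = 101.040 MB.
Reduction: (1 − 101.040/203.040) × 100 = 50.24%.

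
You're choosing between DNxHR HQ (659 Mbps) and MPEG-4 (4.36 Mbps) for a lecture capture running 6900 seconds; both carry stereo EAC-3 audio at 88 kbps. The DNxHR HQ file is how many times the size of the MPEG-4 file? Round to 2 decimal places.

Audio: 88 kbps = 0.088 Mbps.
DNxHR HQ: 659.088 Mbps × 6900 s = 4547707.2 Mb = 568.463 GB.
MPEG-4: 4.448 Mbps × 6900 s = 30691.2 Mb = 3.836 GB.
Ratio: 568.463 / 3.836 = 148.176.

148.18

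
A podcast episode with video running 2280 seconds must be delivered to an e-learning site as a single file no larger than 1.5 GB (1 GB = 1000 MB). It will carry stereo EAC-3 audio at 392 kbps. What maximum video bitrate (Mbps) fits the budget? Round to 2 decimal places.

Budget: 1.5 GB = 12000.0 Mb.
Total bitrate budget: 12000.0 Mb / 2280 s = 5.263 Mbps.
Audio: 392 kbps = 0.392 Mbps.
Video: 5.263 − 0.392 = 4.871 Mbps.

4.87 Mbps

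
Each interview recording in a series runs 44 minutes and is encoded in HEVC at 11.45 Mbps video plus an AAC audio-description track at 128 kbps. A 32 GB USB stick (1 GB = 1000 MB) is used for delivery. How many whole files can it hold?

44 min = 2640 s
Audio: 128 kbps = 0.128 Mbps.
Total bitrate: 11.578 Mbps.
Per item: 11.578 Mbps × 2640 s = 30,566 Mb = 3,821 MB.
Capacity: 32 GB = 256,000 Mb; 8.38 items → 8 complete.

8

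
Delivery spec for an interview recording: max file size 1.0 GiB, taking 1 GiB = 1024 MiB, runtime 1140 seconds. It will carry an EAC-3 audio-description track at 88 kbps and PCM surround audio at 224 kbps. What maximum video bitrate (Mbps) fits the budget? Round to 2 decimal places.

7.22 Mbps

Budget: 1.0 GiB = 8589.9 Mb.
Total bitrate budget: 8589.9 Mb / 1140 s = 7.535 Mbps.
Audio total: 88 + 224 = 312 kbps = 0.312 Mbps.
Video: 7.535 − 0.312 = 7.223 Mbps.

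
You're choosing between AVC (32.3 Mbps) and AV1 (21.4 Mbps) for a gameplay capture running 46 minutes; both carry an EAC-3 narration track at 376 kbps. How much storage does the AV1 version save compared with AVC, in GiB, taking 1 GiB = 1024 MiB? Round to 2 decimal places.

46 min = 2760 s
Audio: 376 kbps = 0.376 Mbps.
AVC: 32.676 Mbps × 2760 s = 90185.8 Mb = 10.499 GiB.
AV1: 21.776 Mbps × 2760 s = 60101.8 Mb = 6.997 GiB.
Saving: 10.499 − 6.997 = 3.502 GiB.

3.50 GiB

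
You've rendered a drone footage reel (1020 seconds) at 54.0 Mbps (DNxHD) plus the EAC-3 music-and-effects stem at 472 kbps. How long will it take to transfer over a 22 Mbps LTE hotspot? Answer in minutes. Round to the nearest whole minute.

42 minutes

Audio: 472 kbps = 0.472 Mbps.
Total bitrate: 54.472 Mbps.
File: 54.472 Mbps × 1020 s = 55561.4 Mb.
At 22 Mbps: 55561.4 / 22 = 2525.5 s ≈ 42.1 minutes.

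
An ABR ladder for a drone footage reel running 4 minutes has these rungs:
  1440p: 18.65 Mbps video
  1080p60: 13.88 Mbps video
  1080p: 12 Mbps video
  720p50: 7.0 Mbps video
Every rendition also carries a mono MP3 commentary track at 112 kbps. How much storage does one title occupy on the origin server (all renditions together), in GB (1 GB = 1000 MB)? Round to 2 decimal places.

1.56 GB

4 min = 240 s
Audio: 112 kbps = 0.112 Mbps.
Sum of rendition bitrates: (18.65+0.112) + (13.88+0.112) + (12+0.112) + (7.0+0.112) = 51.978 Mbps.
× 240 s = 12,475 Mb = 1,559 MB = 1.559 GB.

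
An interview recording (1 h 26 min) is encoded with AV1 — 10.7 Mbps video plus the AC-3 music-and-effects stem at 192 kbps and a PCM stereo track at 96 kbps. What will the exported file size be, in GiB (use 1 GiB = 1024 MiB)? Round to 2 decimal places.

6.60 GiB

1 h 26 min = 86 min = 5160 s
Audio total: 192 + 96 = 288 kbps = 0.288 Mbps.
Total bitrate: 10.7 + 0.288 = 10.988 Mbps.
Stream data: 10.988 Mbps × 5160 s = 56698.1 Mb.
56,698 Mb = 7,087,260,000 bytes ÷ 1,073,741,824 = 6.601 GiB.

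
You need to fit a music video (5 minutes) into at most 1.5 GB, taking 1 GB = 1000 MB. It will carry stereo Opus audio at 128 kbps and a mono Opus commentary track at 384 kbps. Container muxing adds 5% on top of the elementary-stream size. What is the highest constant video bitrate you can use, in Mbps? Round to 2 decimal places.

37.58 Mbps

Budget: 1.5 GB = 12000.0 Mb.
Stream payload after overhead: 12000.0 / 1.05 = 11428.6 Mb.
5 min = 300 s
Total bitrate budget: 11428.6 Mb / 300 s = 38.095 Mbps.
Audio total: 128 + 384 = 512 kbps = 0.512 Mbps.
Video: 38.095 − 0.512 = 37.583 Mbps.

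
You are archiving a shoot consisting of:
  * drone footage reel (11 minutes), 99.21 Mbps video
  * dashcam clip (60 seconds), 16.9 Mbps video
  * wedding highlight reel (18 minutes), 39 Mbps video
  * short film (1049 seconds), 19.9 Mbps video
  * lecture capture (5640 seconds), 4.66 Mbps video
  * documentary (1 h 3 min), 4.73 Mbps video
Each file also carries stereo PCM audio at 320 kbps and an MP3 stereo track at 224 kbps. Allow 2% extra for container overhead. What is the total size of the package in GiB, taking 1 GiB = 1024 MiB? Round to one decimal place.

21.4 GiB

Audio total: 320 + 224 = 544 kbps = 0.544 Mbps.
drone footage reel: 99.754 Mbps × 660 s × 1.02 = 67154.4 Mb
dashcam clip: 17.444 Mbps × 60 s × 1.02 = 1067.6 Mb
wedding highlight reel: 39.544 Mbps × 1080 s × 1.02 = 43561.7 Mb
short film: 20.444 Mbps × 1049 s × 1.02 = 21874.7 Mb
lecture capture: 5.204 Mbps × 5640 s × 1.02 = 29937.6 Mb
documentary: 5.274 Mbps × 3780 s × 1.02 = 20334.4 Mb
Total: 183930.3 Mb = 22991.3 MB.
= 21.41 GiB.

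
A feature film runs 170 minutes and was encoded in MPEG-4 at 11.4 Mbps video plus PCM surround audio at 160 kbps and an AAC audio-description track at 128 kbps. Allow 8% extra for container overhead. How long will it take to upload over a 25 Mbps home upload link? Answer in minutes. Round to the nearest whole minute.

170 min = 10200 s
Audio total: 160 + 128 = 288 kbps = 0.288 Mbps.
Total bitrate: 11.688 Mbps.
File: 11.688 Mbps × 10200 s = 119217.6 Mb.
With 8% container overhead: ×1.08. → 128755.0 Mb.
At 25 Mbps: 128755.0 / 25 = 5150.2 s ≈ 85.8 minutes.

86 minutes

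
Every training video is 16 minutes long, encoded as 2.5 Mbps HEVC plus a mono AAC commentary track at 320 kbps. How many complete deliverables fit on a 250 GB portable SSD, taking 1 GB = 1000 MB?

738

16 min = 960 s
Audio: 320 kbps = 0.320 Mbps.
Total bitrate: 2.820 Mbps.
Per item: 2.820 Mbps × 960 s = 2,707 Mb = 338.4 MB.
Capacity: 250 GB = 2,000,000 Mb; 738.77 items → 738 complete.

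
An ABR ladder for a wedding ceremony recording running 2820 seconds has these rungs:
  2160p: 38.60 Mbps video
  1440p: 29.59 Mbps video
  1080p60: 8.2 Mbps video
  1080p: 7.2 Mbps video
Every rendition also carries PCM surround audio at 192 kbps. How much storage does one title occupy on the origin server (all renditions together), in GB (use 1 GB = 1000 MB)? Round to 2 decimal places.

29.74 GB

Audio: 192 kbps = 0.192 Mbps.
Sum of rendition bitrates: (38.60+0.192) + (29.59+0.192) + (8.2+0.192) + (7.2+0.192) = 84.358 Mbps.
× 2820 s = 237,890 Mb = 29,736 MB = 29.74 GB.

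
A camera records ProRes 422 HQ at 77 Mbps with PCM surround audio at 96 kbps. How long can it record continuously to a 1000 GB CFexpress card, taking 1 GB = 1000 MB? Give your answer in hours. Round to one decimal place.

28.8 hours

Audio: 96 kbps = 0.096 Mbps.
Total bitrate: 77 + 0.096 = 77.096 Mbps.
Capacity: 1000 GB = 8,000,000 Mb.
Recording time: 8,000,000 / 77.096 = 103,767 s ≈ 28.8 hours.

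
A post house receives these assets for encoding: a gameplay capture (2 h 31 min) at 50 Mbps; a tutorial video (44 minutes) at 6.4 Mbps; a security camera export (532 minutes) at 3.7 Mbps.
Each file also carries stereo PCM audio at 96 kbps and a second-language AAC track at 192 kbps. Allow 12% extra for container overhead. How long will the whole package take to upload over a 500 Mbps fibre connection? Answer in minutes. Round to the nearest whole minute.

22 minutes

Audio total: 96 + 192 = 288 kbps = 0.288 Mbps.
gameplay capture: 50.288 Mbps × 9060 s × 1.12 = 510282.4 Mb
tutorial video: 6.688 Mbps × 2640 s × 1.12 = 19775.1 Mb
security camera export: 3.988 Mbps × 31920 s × 1.12 = 142572.6 Mb
Total: 672630.1 Mb = 84078.8 MB.
At 500 Mbps: 672630.1 / 500 = 1345 s ≈ 22.4 minutes.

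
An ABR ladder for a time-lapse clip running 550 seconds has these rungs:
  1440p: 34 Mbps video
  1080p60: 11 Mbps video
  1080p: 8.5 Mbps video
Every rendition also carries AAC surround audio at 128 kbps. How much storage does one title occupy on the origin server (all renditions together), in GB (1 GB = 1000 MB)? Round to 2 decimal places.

3.70 GB

Audio: 128 kbps = 0.128 Mbps.
Sum of rendition bitrates: (34+0.128) + (11+0.128) + (8.5+0.128) = 53.884 Mbps.
× 550 s = 29,636 Mb = 3,705 MB = 3.705 GB.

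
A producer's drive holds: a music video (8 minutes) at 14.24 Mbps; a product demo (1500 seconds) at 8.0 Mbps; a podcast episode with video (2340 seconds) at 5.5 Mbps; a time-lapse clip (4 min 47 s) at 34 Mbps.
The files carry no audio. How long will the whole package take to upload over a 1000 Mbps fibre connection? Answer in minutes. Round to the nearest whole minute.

1 minutes

music video: 14.240 Mbps × 480 s = 6835.2 Mb
product demo: 8.000 Mbps × 1500 s = 12000.0 Mb
podcast episode with video: 5.500 Mbps × 2340 s = 12870.0 Mb
time-lapse clip: 34.000 Mbps × 287 s = 9758.0 Mb
Total: 41463.2 Mb = 5182.9 MB.
At 1000 Mbps: 41463.2 / 1000 = 41 s ≈ 0.691 minutes.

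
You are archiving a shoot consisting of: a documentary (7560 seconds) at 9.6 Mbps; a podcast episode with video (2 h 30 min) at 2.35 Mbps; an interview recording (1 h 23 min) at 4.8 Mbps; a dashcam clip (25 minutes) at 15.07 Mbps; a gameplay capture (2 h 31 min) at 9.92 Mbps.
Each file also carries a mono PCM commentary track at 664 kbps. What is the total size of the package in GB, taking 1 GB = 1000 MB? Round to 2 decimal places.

Audio: 664 kbps = 0.664 Mbps.
documentary: 10.264 Mbps × 7560 s = 77595.8 Mb
podcast episode with video: 3.014 Mbps × 9000 s = 27126.0 Mb
interview recording: 5.464 Mbps × 4980 s = 27210.7 Mb
dashcam clip: 15.734 Mbps × 1500 s = 23601.0 Mb
gameplay capture: 10.584 Mbps × 9060 s = 95891.0 Mb
Total: 251424.6 Mb = 31428.1 MB.
= 31.43 GB.

31.43 GB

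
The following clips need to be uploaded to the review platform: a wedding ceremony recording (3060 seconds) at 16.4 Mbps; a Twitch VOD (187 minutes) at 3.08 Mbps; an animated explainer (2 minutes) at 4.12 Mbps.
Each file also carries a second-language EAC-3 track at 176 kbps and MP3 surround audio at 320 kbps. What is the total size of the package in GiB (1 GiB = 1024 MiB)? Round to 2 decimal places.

Audio total: 176 + 320 = 496 kbps = 0.496 Mbps.
wedding ceremony recording: 16.896 Mbps × 3060 s = 51701.8 Mb
Twitch VOD: 3.576 Mbps × 11220 s = 40122.7 Mb
animated explainer: 4.616 Mbps × 120 s = 553.9 Mb
Total: 92378.4 Mb = 11547.3 MB.
= 10.75 GiB.

10.75 GiB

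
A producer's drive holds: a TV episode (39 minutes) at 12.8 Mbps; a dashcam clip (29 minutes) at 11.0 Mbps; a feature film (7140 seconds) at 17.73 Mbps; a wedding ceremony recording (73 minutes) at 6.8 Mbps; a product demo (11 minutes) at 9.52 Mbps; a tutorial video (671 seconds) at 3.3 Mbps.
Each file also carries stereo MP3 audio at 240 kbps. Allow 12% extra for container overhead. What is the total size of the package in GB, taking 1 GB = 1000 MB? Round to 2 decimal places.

30.52 GB

Audio: 240 kbps = 0.240 Mbps.
TV episode: 13.040 Mbps × 2340 s × 1.12 = 34175.2 Mb
dashcam clip: 11.240 Mbps × 1740 s × 1.12 = 21904.5 Mb
feature film: 17.970 Mbps × 7140 s × 1.12 = 143702.5 Mb
wedding ceremony recording: 7.040 Mbps × 4380 s × 1.12 = 34535.4 Mb
product demo: 9.760 Mbps × 660 s × 1.12 = 7214.6 Mb
tutorial video: 3.540 Mbps × 671 s × 1.12 = 2660.4 Mb
Total: 244192.6 Mb = 30524.1 MB.
= 30.52 GB.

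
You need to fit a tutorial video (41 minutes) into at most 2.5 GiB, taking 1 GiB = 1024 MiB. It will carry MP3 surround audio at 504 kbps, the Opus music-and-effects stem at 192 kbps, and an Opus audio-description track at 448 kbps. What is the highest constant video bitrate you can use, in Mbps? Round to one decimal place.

Budget: 2.5 GiB = 21474.8 Mb.
41 min = 2460 s
Total bitrate budget: 21474.8 Mb / 2460 s = 8.730 Mbps.
Audio total: 504 + 192 + 448 = 1144 kbps = 1.144 Mbps.
Video: 8.730 − 1.144 = 7.586 Mbps.

7.6 Mbps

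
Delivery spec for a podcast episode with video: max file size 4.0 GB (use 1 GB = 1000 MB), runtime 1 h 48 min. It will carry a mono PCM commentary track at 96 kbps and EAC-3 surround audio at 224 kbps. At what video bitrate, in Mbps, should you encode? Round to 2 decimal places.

4.62 Mbps

Budget: 4.0 GB = 32000.0 Mb.
1 h 48 min = 108 min = 6480 s
Total bitrate budget: 32000.0 Mb / 6480 s = 4.938 Mbps.
Audio total: 96 + 224 = 320 kbps = 0.320 Mbps.
Video: 4.938 − 0.320 = 4.618 Mbps.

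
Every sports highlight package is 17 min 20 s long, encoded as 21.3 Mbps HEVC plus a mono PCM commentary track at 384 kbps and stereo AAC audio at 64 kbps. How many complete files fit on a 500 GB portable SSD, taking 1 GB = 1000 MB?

17 min 20 s = 1040 s
Audio total: 384 + 64 = 448 kbps = 0.448 Mbps.
Total bitrate: 21.748 Mbps.
Per item: 21.748 Mbps × 1040 s = 22,618 Mb = 2,827 MB.
Capacity: 500 GB = 4,000,000 Mb; 176.85 items → 176 complete.

176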